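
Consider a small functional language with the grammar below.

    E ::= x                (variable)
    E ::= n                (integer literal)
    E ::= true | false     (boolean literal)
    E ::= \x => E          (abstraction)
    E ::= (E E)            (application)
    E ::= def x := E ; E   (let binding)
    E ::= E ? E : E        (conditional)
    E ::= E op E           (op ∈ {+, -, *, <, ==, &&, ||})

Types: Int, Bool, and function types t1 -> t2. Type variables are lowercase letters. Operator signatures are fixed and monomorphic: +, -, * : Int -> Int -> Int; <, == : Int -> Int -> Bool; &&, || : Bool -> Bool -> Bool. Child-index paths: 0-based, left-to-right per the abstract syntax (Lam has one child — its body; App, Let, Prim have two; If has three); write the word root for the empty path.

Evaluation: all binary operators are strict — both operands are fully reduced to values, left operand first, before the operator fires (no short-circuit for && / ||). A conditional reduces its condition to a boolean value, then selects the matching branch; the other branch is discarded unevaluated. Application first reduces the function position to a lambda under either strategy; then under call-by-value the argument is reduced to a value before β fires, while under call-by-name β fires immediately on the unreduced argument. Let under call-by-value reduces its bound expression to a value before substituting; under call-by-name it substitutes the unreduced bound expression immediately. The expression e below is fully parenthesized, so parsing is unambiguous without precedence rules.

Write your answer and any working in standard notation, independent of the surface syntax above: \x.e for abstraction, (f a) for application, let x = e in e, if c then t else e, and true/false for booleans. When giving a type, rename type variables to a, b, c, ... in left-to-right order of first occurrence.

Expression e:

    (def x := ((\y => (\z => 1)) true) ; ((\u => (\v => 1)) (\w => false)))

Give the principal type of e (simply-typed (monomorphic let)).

Answer: a -> Int

Working:
\z._ : b -> Int
\y._ : a -> b -> Int
  unify a -> b -> Int ~ Bool -> c
  unify a ~ Bool
  unify b -> Int ~ c
_ _ : b -> Int
let x : b -> Int
\v._ : e -> Int
\u._ : d -> e -> Int
\w._ : f -> Bool
  unify d -> e -> Int ~ (f -> Bool) -> g
  unify d ~ f -> Bool
  unify e -> Int ~ g
_ _ : e -> Int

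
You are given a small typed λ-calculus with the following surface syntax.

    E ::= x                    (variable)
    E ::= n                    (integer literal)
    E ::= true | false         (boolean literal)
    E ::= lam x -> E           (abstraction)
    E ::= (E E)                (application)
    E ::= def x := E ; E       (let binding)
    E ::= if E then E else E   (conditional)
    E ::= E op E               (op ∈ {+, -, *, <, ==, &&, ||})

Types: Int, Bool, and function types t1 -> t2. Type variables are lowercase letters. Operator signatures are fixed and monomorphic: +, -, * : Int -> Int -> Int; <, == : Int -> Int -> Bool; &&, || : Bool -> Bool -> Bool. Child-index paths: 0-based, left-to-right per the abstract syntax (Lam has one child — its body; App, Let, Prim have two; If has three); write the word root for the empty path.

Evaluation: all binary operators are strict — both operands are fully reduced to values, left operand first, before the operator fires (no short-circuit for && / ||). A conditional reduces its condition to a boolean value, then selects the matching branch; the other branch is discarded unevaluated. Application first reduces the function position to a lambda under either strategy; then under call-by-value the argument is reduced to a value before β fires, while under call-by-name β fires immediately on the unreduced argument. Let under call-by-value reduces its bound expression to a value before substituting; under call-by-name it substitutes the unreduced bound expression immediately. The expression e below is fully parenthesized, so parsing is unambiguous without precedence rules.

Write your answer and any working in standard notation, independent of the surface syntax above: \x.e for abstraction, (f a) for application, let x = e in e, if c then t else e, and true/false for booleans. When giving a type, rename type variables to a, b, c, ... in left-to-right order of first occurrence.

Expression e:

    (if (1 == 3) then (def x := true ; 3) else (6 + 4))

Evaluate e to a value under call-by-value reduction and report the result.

Answer: 10

Derivation:
step 0: (if (1 == 3) then (let x = true in 3) else (6 + 4))
step 1: [delta@0] (if false then (let x = true in 3) else (6 + 4))
step 2: [if@root] (6 + 4)
step 3: [delta@root] 10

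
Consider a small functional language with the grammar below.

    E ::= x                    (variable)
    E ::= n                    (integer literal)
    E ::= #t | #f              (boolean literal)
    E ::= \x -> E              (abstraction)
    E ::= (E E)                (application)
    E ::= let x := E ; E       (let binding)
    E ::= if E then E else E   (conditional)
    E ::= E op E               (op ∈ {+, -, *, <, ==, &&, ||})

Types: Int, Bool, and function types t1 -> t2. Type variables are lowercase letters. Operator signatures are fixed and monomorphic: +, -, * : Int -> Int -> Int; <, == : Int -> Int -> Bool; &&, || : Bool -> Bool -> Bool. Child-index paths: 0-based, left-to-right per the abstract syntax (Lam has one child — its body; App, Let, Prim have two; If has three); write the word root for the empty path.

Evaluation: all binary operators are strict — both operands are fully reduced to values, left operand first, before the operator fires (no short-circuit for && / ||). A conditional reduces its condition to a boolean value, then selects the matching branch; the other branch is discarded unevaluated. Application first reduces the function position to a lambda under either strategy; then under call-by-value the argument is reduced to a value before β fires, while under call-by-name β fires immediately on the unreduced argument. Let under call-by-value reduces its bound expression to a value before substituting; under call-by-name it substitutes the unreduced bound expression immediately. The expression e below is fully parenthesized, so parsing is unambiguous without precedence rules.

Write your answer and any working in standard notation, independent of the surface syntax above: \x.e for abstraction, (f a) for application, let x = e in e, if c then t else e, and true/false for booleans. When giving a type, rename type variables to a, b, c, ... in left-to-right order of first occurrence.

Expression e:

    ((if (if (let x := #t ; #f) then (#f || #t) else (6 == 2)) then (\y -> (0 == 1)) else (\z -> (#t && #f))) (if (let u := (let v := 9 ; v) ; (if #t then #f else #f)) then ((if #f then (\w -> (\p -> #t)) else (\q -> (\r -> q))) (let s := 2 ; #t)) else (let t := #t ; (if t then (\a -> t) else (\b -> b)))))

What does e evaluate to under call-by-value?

Answer: false

Derivation:
step 0: ((if (if (let x = true in false) then (false || true) else (6 == 2)) then (\y.(0 == 1)) else (\z.(true && false))) (if (let u = (let v = 9 in v) in (if true then false else false)) then ((if false then (\w.(\p.true)) else (\q.(\r.q))) (let s = 2 in true)) else (let t = true in (if t then (\a.t) else (\b.b)))))
step 1: [let@0.0.0] ((if (if false then (false || true) else (6 == 2)) then (\y.(0 == 1)) else (\z.(true && false))) (if (let u = (let v = 9 in v) in (if true then false else false)) then ((if false then (\w.(\p.true)) else (\q.(\r.q))) (let s = 2 in true)) else (let t = true in (if t then (\a.t) else (\b.b)))))
step 2: [if@0.0] ((if (6 == 2) then (\y.(0 == 1)) else (\z.(true && false))) (if (let u = (let v = 9 in v) in (if true then false else false)) then ((if false then (\w.(\p.true)) else (\q.(\r.q))) (let s = 2 in true)) else (let t = true in (if t then (\a.t) else (\b.b)))))
step 3: [delta@0.0] ((if false then (\y.(0 == 1)) else (\z.(true && false))) (if (let u = (let v = 9 in v) in (if true then false else false)) then ((if false then (\w.(\p.true)) else (\q.(\r.q))) (let s = 2 in true)) else (let t = true in (if t then (\a.t) else (\b.b)))))
step 4: [if@0] ((\z.(true && false)) (if (let u = (let v = 9 in v) in (if true then false else false)) then ((if false then (\w.(\p.true)) else (\q.(\r.q))) (let s = 2 in true)) else (let t = true in (if t then (\a.t) else (\b.b)))))
step 5: [let@1.0.0] ((\z.(true && false)) (if (let u = 9 in (if true then false else false)) then ((if false then (\w.(\p.true)) else (\q.(\r.q))) (let s = 2 in true)) else (let t = true in (if t then (\a.t) else (\b.b)))))
step 6: [let@1.0] ((\z.(true && false)) (if (if true then false else false) then ((if false then (\w.(\p.true)) else (\q.(\r.q))) (let s = 2 in true)) else (let t = true in (if t then (\a.t) else (\b.b)))))
step 7: [if@1.0] ((\z.(true && false)) (if false then ((if false then (\w.(\p.true)) else (\q.(\r.q))) (let s = 2 in true)) else (let t = true in (if t then (\a.t) else (\b.b)))))
step 8: [if@1] ((\z.(true && false)) (let t = true in (if t then (\a.t) else (\b.b))))
step 9: [let@1] ((\z.(true && false)) (if true then (\a.true) else (\b.b)))
step 10: [if@1] ((\z.(true && false)) (\a.true))
step 11: [beta@root] (true && false)
step 12: [delta@root] false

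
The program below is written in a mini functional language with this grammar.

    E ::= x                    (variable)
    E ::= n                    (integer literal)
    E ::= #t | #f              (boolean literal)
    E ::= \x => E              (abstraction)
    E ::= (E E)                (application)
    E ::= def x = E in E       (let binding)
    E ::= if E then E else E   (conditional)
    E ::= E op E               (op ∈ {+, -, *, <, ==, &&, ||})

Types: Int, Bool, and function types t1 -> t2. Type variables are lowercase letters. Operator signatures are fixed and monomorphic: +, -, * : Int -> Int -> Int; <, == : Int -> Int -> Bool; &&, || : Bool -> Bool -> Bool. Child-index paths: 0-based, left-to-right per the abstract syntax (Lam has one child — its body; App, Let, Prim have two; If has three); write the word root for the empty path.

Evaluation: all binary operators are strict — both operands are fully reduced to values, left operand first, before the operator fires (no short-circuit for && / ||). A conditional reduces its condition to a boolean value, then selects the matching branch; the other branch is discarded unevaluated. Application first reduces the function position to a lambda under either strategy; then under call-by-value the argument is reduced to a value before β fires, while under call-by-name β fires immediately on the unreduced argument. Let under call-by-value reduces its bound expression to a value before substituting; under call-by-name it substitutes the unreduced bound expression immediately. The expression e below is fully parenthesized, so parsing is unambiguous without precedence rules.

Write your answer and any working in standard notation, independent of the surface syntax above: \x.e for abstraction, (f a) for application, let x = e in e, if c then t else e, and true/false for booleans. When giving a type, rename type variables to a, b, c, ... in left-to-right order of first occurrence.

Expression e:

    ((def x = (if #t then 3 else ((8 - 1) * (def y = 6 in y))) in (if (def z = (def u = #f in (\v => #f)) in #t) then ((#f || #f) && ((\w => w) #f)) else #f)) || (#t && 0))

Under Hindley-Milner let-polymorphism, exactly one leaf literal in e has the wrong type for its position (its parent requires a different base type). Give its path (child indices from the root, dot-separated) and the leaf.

Derivation:
  unify Bool ~ Bool
  unify Int ~ Int
  unify Int ~ Int
  unify Int ~ Int
let y : Int
y : Int
  unify Int ~ Int
  unify Int ~ Int
let x : Int
let u : Bool
\v._ : a -> Bool
let z : forall. a -> Bool
  unify Bool ~ Bool
  unify Bool ~ Bool
  unify Bool ~ Bool
  unify Bool ~ Bool
w : b
\w._ : b -> b
  unify b -> b ~ Bool -> c
  unify b ~ Bool
  unify Bool ~ c
_ _ : Bool
  unify Bool ~ Bool
  unify Bool ~ Bool
  unify Bool ~ Bool
  unify Bool ~ Bool
  unify Int ~ Bool
  FAIL: mismatch Int ~ Bool

Answer: 1.1 : 0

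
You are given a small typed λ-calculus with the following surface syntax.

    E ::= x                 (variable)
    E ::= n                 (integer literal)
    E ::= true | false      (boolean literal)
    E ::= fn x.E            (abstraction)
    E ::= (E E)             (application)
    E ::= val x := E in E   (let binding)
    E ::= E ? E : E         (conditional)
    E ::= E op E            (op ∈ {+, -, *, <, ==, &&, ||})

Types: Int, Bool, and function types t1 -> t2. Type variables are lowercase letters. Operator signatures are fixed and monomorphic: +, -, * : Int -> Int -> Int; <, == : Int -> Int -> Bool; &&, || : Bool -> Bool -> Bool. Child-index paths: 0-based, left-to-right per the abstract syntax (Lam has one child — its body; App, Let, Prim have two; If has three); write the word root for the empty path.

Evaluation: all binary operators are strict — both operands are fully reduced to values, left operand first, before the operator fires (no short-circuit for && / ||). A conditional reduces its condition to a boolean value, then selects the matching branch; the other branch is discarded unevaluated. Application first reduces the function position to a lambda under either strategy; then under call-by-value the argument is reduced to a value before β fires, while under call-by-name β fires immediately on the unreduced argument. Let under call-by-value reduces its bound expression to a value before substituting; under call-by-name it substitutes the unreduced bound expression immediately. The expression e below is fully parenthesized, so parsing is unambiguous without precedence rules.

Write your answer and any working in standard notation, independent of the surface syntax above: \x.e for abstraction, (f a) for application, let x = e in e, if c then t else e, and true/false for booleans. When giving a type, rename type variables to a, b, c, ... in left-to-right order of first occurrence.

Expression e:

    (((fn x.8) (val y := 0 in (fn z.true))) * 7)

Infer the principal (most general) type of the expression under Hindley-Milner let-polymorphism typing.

Working:
\x._ : a -> Int
let y : Int
\z._ : b -> Bool
  unify a -> Int ~ (b -> Bool) -> c
  unify a ~ b -> Bool
  unify Int ~ c
_ _ : Int
  unify Int ~ Int
  unify Int ~ Int

Answer: Int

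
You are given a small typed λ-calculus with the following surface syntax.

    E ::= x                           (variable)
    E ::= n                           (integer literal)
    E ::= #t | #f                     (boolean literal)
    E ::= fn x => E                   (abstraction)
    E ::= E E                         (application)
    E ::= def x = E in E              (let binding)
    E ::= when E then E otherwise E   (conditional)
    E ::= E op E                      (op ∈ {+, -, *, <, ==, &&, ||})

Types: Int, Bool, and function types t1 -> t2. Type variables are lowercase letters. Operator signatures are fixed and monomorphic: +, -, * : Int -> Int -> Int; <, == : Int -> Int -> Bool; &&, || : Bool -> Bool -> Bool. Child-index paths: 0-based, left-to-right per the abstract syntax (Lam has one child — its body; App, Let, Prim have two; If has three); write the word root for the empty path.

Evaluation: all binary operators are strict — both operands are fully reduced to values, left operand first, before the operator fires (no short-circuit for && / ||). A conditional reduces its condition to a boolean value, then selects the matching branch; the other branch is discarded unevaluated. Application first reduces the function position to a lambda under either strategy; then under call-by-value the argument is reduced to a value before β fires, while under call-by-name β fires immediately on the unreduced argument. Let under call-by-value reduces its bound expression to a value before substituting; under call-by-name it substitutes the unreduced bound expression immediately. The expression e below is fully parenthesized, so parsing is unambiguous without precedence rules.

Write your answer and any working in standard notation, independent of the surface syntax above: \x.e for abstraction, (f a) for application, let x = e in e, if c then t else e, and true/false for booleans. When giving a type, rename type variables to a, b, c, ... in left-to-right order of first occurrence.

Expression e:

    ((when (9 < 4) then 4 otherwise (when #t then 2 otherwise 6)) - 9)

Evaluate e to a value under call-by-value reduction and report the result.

Answer: -7

Derivation:
step 0: ((if (9 < 4) then 4 else (if true then 2 else 6)) - 9)
step 1: [delta@0.0] ((if false then 4 else (if true then 2 else 6)) - 9)
step 2: [if@0] ((if true then 2 else 6) - 9)
step 3: [if@0] (2 - 9)
step 4: [delta@root] -7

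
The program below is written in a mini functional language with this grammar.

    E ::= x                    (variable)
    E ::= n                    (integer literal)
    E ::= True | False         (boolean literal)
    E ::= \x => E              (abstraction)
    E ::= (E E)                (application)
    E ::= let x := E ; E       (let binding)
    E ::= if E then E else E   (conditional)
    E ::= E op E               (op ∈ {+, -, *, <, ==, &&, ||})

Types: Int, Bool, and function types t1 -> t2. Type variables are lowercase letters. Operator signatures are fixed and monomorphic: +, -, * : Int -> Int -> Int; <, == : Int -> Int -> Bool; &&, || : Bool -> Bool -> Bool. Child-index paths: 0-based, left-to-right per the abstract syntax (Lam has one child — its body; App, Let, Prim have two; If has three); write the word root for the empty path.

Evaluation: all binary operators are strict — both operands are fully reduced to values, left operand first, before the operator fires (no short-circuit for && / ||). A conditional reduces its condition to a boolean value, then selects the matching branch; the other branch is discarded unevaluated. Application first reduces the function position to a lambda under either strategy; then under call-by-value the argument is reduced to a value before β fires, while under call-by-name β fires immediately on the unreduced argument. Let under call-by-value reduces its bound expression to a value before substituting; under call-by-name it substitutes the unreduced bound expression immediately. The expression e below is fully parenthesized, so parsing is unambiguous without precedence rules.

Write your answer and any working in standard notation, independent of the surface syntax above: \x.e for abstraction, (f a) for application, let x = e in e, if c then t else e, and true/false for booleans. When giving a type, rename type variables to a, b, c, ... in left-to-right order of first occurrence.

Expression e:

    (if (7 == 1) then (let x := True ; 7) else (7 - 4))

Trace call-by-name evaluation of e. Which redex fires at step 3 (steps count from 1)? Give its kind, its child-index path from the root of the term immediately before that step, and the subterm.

Answer: delta at root : (7 - 4)

Derivation:
step 0: (if (7 == 1) then (let x = true in 7) else (7 - 4))
step 1: [delta@0] (if false then (let x = true in 7) else (7 - 4))
step 2: [if@root] (7 - 4)
step 3: [delta@root] 3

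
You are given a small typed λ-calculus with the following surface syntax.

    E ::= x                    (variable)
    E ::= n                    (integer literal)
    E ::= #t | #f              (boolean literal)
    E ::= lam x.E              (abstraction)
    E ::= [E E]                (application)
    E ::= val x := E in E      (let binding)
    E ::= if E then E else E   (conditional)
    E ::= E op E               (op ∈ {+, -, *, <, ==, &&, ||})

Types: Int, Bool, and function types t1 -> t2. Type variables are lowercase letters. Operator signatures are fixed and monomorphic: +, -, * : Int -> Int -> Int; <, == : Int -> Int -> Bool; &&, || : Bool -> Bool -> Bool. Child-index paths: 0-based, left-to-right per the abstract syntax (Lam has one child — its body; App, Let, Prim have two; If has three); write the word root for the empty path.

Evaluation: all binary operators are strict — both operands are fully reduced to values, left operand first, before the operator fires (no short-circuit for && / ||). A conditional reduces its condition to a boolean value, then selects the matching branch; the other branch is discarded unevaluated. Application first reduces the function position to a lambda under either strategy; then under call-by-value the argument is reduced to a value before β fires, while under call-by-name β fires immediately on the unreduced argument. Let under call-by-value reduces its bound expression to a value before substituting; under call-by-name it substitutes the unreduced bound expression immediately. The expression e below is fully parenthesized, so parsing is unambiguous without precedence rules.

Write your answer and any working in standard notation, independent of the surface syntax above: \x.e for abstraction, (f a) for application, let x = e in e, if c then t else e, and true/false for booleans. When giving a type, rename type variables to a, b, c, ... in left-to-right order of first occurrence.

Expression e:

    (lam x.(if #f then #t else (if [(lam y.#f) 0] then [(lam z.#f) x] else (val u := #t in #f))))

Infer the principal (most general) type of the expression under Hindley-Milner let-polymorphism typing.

Answer: a -> Bool

Working:
  unify Bool ~ Bool
\y._ : b -> Bool
  unify b -> Bool ~ Int -> c
  unify b ~ Int
  unify Bool ~ c
_ _ : Bool
  unify Bool ~ Bool
\z._ : d -> Bool
x : a
  unify d -> Bool ~ a -> e
  unify d ~ a
  unify Bool ~ e
_ _ : Bool
let u : Bool
  unify Bool ~ Bool
  unify Bool ~ Bool
\x._ : a -> Bool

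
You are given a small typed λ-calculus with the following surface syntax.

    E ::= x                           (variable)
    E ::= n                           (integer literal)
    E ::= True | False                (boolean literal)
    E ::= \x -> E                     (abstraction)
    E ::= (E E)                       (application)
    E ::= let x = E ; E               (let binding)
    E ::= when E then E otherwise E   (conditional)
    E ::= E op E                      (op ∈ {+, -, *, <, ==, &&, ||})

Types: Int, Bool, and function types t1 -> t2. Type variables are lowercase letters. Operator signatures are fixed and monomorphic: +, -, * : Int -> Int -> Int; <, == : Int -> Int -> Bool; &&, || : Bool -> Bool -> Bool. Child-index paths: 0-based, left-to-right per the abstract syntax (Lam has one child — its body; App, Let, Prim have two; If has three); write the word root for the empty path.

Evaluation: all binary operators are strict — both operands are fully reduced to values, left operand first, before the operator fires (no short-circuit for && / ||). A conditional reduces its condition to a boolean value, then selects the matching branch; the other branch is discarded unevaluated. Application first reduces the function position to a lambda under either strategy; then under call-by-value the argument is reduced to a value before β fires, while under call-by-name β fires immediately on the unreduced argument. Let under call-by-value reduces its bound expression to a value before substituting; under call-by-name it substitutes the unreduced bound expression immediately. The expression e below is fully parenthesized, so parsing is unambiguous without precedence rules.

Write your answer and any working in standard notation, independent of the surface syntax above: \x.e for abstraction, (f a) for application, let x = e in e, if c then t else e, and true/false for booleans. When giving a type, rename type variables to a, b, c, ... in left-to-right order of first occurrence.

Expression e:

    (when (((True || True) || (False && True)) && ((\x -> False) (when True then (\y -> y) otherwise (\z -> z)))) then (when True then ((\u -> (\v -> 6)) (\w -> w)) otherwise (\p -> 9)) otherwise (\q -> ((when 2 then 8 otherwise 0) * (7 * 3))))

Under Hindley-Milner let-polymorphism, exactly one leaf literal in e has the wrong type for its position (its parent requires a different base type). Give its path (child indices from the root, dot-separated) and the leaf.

Derivation:
  unify Bool ~ Bool
  unify Bool ~ Bool
  unify Bool ~ Bool
  unify Bool ~ Bool
  unify Bool ~ Bool
  unify Bool ~ Bool
  unify Bool ~ Bool
\x._ : a -> Bool
  unify Bool ~ Bool
y : b
\y._ : b -> b
z : c
\z._ : c -> c
  unify b -> b ~ c -> c
  unify b ~ c
  unify c ~ c
  unify a -> Bool ~ (c -> c) -> d
  unify a ~ c -> c
  unify Bool ~ d
_ _ : Bool
  unify Bool ~ Bool
  unify Bool ~ Bool
  unify Bool ~ Bool
\v._ : f -> Int
\u._ : e -> f -> Int
w : g
\w._ : g -> g
  unify e -> f -> Int ~ (g -> g) -> h
  unify e ~ g -> g
  unify f -> Int ~ h
_ _ : f -> Int
\p._ : i -> Int
  unify f -> Int ~ i -> Int
  unify f ~ i
  unify Int ~ Int
  unify Int ~ Bool
  FAIL: mismatch Int ~ Bool

Answer: 2.0.0.0 : 2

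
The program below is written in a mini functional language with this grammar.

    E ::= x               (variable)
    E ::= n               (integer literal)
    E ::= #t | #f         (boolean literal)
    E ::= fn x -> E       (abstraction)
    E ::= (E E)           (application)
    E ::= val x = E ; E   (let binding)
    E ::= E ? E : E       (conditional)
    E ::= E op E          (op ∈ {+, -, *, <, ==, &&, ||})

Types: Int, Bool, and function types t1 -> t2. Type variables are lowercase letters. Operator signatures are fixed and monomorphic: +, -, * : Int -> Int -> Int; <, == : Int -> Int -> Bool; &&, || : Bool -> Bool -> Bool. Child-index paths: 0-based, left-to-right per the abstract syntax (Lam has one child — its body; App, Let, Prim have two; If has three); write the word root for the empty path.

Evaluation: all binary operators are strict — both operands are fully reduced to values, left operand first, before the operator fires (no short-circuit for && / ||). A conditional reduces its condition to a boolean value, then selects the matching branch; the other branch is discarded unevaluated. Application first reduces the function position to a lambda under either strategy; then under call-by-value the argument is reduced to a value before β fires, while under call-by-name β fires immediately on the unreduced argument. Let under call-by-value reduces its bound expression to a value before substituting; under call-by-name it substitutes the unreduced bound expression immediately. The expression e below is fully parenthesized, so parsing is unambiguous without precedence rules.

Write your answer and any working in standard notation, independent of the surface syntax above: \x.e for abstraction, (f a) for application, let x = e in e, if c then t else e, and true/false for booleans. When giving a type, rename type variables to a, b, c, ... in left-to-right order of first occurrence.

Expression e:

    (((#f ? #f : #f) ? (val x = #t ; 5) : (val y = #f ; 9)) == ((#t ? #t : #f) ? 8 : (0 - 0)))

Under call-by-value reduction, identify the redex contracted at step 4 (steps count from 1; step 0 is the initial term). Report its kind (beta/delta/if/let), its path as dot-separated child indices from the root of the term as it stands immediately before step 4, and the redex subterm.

Working:
step 0: ((if (if false then false else false) then (let x = true in 5) else (let y = false in 9)) == (if (if true then true else false) then 8 else (0 - 0)))
step 1: [if@0.0] ((if false then (let x = true in 5) else (let y = false in 9)) == (if (if true then true else false) then 8 else (0 - 0)))
step 2: [if@0] ((let y = false in 9) == (if (if true then true else false) then 8 else (0 - 0)))
step 3: [let@0] (9 == (if (if true then true else false) then 8 else (0 - 0)))
step 4: [if@1.0] (9 == (if true then 8 else (0 - 0)))

Answer: if at 1.0 : (if true then true else false)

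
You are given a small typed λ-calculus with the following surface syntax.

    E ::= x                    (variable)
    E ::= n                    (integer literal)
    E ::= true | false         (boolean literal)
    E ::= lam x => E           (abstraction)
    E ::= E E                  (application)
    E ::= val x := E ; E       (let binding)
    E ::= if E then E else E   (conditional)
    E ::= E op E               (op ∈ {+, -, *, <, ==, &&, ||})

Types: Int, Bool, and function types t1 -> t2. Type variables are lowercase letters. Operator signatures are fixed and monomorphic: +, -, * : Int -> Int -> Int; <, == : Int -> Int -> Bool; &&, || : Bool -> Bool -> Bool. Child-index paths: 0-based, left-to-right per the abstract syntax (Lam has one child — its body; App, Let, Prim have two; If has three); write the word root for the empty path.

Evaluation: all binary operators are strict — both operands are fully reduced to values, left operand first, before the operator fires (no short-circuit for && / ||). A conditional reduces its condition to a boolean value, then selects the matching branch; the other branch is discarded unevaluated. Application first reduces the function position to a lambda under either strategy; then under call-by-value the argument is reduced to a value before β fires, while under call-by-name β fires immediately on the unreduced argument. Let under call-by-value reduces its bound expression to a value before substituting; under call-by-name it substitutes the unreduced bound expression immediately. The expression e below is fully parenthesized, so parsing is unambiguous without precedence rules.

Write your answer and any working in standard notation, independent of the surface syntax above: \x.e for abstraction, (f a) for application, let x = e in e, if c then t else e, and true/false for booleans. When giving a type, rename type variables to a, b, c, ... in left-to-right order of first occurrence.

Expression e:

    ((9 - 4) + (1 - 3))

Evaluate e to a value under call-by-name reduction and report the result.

Working:
step 0: ((9 - 4) + (1 - 3))
step 1: [delta@0] (5 + (1 - 3))
step 2: [delta@1] (5 + -2)
step 3: [delta@root] 3

Answer: 3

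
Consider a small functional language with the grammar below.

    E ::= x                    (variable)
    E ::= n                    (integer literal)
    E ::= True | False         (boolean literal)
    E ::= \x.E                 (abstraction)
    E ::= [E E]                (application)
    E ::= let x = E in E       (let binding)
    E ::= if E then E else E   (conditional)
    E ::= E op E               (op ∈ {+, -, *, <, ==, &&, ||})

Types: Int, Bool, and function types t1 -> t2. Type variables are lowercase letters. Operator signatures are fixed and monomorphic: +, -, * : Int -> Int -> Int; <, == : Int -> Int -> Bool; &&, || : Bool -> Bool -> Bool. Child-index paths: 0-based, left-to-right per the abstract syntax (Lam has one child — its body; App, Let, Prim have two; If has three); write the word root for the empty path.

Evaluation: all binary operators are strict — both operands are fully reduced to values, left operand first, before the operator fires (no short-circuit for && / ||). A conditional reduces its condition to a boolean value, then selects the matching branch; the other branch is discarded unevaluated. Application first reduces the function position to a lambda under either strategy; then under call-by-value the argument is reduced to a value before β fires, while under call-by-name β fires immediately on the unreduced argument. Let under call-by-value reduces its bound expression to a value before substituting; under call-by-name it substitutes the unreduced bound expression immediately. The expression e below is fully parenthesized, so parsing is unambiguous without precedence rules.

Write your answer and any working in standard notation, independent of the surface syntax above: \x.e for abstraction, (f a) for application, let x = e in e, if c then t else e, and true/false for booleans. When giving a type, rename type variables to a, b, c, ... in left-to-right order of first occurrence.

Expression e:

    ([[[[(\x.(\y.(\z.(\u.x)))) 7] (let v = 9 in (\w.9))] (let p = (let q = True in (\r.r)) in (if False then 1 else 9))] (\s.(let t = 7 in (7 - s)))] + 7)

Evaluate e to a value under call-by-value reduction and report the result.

Answer: 14

Working:
step 0: ((((((\x.(\y.(\z.(\u.x)))) 7) (let v = 9 in (\w.9))) (let p = (let q = true in (\r.r)) in (if false then 1 else 9))) (\s.(let t = 7 in (7 - s)))) + 7)
step 1: [beta@0.0.0.0] (((((\y.(\z.(\u.7))) (let v = 9 in (\w.9))) (let p = (let q = true in (\r.r)) in (if false then 1 else 9))) (\s.(let t = 7 in (7 - s)))) + 7)
step 2: [let@0.0.0.1] (((((\y.(\z.(\u.7))) (\w.9)) (let p = (let q = true in (\r.r)) in (if false then 1 else 9))) (\s.(let t = 7 in (7 - s)))) + 7)
step 3: [beta@0.0.0] ((((\z.(\u.7)) (let p = (let q = true in (\r.r)) in (if false then 1 else 9))) (\s.(let t = 7 in (7 - s)))) + 7)
step 4: [let@0.0.1.0] ((((\z.(\u.7)) (let p = (\r.r) in (if false then 1 else 9))) (\s.(let t = 7 in (7 - s)))) + 7)
step 5: [let@0.0.1] ((((\z.(\u.7)) (if false then 1 else 9)) (\s.(let t = 7 in (7 - s)))) + 7)
step 6: [if@0.0.1] ((((\z.(\u.7)) 9) (\s.(let t = 7 in (7 - s)))) + 7)
step 7: [beta@0.0] (((\u.7) (\s.(let t = 7 in (7 - s)))) + 7)
step 8: [beta@0] (7 + 7)
step 9: [delta@root] 14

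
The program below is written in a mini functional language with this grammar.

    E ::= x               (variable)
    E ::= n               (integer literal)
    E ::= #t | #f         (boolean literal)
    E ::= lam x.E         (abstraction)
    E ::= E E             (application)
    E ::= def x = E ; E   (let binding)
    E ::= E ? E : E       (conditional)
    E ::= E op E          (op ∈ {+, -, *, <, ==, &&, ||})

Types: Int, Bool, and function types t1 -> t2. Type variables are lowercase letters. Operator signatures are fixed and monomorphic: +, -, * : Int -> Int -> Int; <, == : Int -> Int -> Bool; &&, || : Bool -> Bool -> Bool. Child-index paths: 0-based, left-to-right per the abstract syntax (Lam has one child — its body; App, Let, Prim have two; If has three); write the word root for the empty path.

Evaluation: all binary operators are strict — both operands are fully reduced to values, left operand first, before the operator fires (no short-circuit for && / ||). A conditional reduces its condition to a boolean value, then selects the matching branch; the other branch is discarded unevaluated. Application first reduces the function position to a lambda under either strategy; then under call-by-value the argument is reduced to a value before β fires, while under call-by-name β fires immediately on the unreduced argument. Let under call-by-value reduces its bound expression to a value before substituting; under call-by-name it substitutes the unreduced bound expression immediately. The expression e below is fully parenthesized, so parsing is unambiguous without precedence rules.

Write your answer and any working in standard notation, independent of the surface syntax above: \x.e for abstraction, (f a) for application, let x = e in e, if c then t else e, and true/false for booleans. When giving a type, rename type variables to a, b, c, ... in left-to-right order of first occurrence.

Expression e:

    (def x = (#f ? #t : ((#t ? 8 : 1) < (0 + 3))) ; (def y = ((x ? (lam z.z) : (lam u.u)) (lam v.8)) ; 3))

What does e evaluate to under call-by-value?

Answer: 3

Working:
step 0: (let x = (if false then true else ((if true then 8 else 1) < (0 + 3))) in (let y = ((if x then (\z.z) else (\u.u)) (\v.8)) in 3))
step 1: [if@0] (let x = ((if true then 8 else 1) < (0 + 3)) in (let y = ((if x then (\z.z) else (\u.u)) (\v.8)) in 3))
step 2: [if@0.0] (let x = (8 < (0 + 3)) in (let y = ((if x then (\z.z) else (\u.u)) (\v.8)) in 3))
step 3: [delta@0.1] (let x = (8 < 3) in (let y = ((if x then (\z.z) else (\u.u)) (\v.8)) in 3))
step 4: [delta@0] (let x = false in (let y = ((if x then (\z.z) else (\u.u)) (\v.8)) in 3))
step 5: [let@root] (let y = ((if false then (\z.z) else (\u.u)) (\v.8)) in 3)
step 6: [if@0.0] (let y = ((\u.u) (\v.8)) in 3)
step 7: [beta@0] (let y = (\v.8) in 3)
step 8: [let@root] 3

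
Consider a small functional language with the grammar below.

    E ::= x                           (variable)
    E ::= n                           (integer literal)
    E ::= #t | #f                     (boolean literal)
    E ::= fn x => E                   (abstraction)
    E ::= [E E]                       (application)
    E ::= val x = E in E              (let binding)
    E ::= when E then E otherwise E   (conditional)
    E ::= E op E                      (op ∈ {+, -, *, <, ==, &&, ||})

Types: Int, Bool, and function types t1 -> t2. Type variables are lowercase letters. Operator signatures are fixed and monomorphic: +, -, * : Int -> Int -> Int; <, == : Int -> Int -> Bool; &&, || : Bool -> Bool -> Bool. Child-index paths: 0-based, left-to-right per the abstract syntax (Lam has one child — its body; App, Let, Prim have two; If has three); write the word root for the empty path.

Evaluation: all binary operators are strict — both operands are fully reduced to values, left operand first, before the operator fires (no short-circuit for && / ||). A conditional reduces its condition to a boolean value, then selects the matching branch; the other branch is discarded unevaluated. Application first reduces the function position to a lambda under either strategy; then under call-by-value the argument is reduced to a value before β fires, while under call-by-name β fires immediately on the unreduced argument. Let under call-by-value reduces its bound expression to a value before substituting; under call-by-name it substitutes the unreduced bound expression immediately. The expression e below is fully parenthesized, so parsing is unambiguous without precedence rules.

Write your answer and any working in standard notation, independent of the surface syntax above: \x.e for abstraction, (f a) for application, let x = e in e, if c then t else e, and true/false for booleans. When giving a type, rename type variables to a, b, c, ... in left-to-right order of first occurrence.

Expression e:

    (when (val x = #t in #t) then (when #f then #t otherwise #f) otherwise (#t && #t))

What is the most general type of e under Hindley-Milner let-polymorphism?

Derivation:
let x : Bool
  unify Bool ~ Bool
  unify Bool ~ Bool
  unify Bool ~ Bool
  unify Bool ~ Bool
  unify Bool ~ Bool
  unify Bool ~ Bool

Answer: Bool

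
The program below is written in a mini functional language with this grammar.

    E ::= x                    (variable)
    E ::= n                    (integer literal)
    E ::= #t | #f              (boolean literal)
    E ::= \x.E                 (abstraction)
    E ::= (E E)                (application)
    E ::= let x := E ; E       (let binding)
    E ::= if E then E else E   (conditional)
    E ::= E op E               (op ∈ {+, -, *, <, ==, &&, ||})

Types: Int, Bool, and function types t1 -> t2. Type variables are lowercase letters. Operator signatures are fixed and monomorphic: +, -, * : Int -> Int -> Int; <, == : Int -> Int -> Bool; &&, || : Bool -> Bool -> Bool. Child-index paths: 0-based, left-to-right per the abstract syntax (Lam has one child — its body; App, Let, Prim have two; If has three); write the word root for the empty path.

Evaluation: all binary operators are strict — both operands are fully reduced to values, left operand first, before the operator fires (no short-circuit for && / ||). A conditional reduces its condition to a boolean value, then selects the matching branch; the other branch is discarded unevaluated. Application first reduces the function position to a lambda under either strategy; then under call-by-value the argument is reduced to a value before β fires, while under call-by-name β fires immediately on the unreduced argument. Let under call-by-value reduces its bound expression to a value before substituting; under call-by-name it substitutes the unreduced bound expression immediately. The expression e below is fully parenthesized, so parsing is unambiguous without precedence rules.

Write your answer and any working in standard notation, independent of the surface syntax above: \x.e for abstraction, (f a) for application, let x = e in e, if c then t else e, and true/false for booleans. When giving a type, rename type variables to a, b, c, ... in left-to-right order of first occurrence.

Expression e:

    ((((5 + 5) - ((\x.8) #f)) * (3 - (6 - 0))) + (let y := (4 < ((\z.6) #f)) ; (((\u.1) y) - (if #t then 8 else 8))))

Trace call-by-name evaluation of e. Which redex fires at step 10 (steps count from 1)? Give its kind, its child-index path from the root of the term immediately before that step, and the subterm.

Working:
step 0: ((((5 + 5) - ((\x.8) false)) * (3 - (6 - 0))) + (let y = (4 < ((\z.6) false)) in (((\u.1) y) - (if true then 8 else 8))))
step 1: [delta@0.0.0] (((10 - ((\x.8) false)) * (3 - (6 - 0))) + (let y = (4 < ((\z.6) false)) in (((\u.1) y) - (if true then 8 else 8))))
step 2: [beta@0.0.1] (((10 - 8) * (3 - (6 - 0))) + (let y = (4 < ((\z.6) false)) in (((\u.1) y) - (if true then 8 else 8))))
step 3: [delta@0.0] ((2 * (3 - (6 - 0))) + (let y = (4 < ((\z.6) false)) in (((\u.1) y) - (if true then 8 else 8))))
step 4: [delta@0.1.1] ((2 * (3 - 6)) + (let y = (4 < ((\z.6) false)) in (((\u.1) y) - (if true then 8 else 8))))
step 5: [delta@0.1] ((2 * -3) + (let y = (4 < ((\z.6) false)) in (((\u.1) y) - (if true then 8 else 8))))
step 6: [delta@0] (-6 + (let y = (4 < ((\z.6) false)) in (((\u.1) y) - (if true then 8 else 8))))
step 7: [let@1] (-6 + (((\u.1) (4 < ((\z.6) false))) - (if true then 8 else 8)))
step 8: [beta@1.0] (-6 + (1 - (if true then 8 else 8)))
step 9: [if@1.1] (-6 + (1 - 8))
step 10: [delta@1] (-6 + -7)

Answer: delta at 1 : (1 - 8)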